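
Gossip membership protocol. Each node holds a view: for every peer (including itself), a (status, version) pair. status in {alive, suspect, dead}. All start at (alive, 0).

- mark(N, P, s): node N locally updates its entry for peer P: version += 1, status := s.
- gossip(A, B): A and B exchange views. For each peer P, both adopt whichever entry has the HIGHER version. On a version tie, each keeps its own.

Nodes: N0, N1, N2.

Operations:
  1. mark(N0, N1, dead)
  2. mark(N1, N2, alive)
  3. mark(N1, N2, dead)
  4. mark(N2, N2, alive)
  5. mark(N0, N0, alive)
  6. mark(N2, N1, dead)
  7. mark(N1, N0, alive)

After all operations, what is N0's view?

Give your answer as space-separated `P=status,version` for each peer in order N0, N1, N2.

Answer: N0=alive,1 N1=dead,1 N2=alive,0

Derivation:
Op 1: N0 marks N1=dead -> (dead,v1)
Op 2: N1 marks N2=alive -> (alive,v1)
Op 3: N1 marks N2=dead -> (dead,v2)
Op 4: N2 marks N2=alive -> (alive,v1)
Op 5: N0 marks N0=alive -> (alive,v1)
Op 6: N2 marks N1=dead -> (dead,v1)
Op 7: N1 marks N0=alive -> (alive,v1)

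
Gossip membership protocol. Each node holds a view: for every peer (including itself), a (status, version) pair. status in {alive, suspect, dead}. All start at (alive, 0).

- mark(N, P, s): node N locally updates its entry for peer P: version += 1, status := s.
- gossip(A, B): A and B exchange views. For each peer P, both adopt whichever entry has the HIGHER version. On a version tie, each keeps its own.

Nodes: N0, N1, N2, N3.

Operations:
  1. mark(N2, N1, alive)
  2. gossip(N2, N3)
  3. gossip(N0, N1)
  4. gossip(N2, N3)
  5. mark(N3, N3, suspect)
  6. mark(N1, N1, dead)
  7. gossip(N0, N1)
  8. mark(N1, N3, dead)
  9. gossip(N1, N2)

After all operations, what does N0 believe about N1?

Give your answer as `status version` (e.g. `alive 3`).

Answer: dead 1

Derivation:
Op 1: N2 marks N1=alive -> (alive,v1)
Op 2: gossip N2<->N3 -> N2.N0=(alive,v0) N2.N1=(alive,v1) N2.N2=(alive,v0) N2.N3=(alive,v0) | N3.N0=(alive,v0) N3.N1=(alive,v1) N3.N2=(alive,v0) N3.N3=(alive,v0)
Op 3: gossip N0<->N1 -> N0.N0=(alive,v0) N0.N1=(alive,v0) N0.N2=(alive,v0) N0.N3=(alive,v0) | N1.N0=(alive,v0) N1.N1=(alive,v0) N1.N2=(alive,v0) N1.N3=(alive,v0)
Op 4: gossip N2<->N3 -> N2.N0=(alive,v0) N2.N1=(alive,v1) N2.N2=(alive,v0) N2.N3=(alive,v0) | N3.N0=(alive,v0) N3.N1=(alive,v1) N3.N2=(alive,v0) N3.N3=(alive,v0)
Op 5: N3 marks N3=suspect -> (suspect,v1)
Op 6: N1 marks N1=dead -> (dead,v1)
Op 7: gossip N0<->N1 -> N0.N0=(alive,v0) N0.N1=(dead,v1) N0.N2=(alive,v0) N0.N3=(alive,v0) | N1.N0=(alive,v0) N1.N1=(dead,v1) N1.N2=(alive,v0) N1.N3=(alive,v0)
Op 8: N1 marks N3=dead -> (dead,v1)
Op 9: gossip N1<->N2 -> N1.N0=(alive,v0) N1.N1=(dead,v1) N1.N2=(alive,v0) N1.N3=(dead,v1) | N2.N0=(alive,v0) N2.N1=(alive,v1) N2.N2=(alive,v0) N2.N3=(dead,v1)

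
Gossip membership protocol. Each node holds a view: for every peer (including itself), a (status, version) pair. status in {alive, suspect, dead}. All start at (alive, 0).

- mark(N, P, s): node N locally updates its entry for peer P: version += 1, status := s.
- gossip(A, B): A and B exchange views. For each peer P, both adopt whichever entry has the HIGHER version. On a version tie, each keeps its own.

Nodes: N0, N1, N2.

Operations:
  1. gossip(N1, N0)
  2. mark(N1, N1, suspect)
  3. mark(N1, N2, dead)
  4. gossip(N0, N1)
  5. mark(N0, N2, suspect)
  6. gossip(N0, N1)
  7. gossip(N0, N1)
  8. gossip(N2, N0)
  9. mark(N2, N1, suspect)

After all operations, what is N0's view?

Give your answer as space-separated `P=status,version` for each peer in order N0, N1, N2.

Op 1: gossip N1<->N0 -> N1.N0=(alive,v0) N1.N1=(alive,v0) N1.N2=(alive,v0) | N0.N0=(alive,v0) N0.N1=(alive,v0) N0.N2=(alive,v0)
Op 2: N1 marks N1=suspect -> (suspect,v1)
Op 3: N1 marks N2=dead -> (dead,v1)
Op 4: gossip N0<->N1 -> N0.N0=(alive,v0) N0.N1=(suspect,v1) N0.N2=(dead,v1) | N1.N0=(alive,v0) N1.N1=(suspect,v1) N1.N2=(dead,v1)
Op 5: N0 marks N2=suspect -> (suspect,v2)
Op 6: gossip N0<->N1 -> N0.N0=(alive,v0) N0.N1=(suspect,v1) N0.N2=(suspect,v2) | N1.N0=(alive,v0) N1.N1=(suspect,v1) N1.N2=(suspect,v2)
Op 7: gossip N0<->N1 -> N0.N0=(alive,v0) N0.N1=(suspect,v1) N0.N2=(suspect,v2) | N1.N0=(alive,v0) N1.N1=(suspect,v1) N1.N2=(suspect,v2)
Op 8: gossip N2<->N0 -> N2.N0=(alive,v0) N2.N1=(suspect,v1) N2.N2=(suspect,v2) | N0.N0=(alive,v0) N0.N1=(suspect,v1) N0.N2=(suspect,v2)
Op 9: N2 marks N1=suspect -> (suspect,v2)

Answer: N0=alive,0 N1=suspect,1 N2=suspect,2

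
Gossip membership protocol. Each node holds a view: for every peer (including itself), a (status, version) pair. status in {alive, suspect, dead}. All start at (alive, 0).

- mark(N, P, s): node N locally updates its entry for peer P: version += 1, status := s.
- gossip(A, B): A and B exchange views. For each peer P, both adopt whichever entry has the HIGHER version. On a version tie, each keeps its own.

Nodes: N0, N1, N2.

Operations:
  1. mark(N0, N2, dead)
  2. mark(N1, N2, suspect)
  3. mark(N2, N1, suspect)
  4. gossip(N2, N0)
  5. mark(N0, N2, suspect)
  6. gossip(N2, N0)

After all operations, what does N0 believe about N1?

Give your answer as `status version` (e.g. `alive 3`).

Answer: suspect 1

Derivation:
Op 1: N0 marks N2=dead -> (dead,v1)
Op 2: N1 marks N2=suspect -> (suspect,v1)
Op 3: N2 marks N1=suspect -> (suspect,v1)
Op 4: gossip N2<->N0 -> N2.N0=(alive,v0) N2.N1=(suspect,v1) N2.N2=(dead,v1) | N0.N0=(alive,v0) N0.N1=(suspect,v1) N0.N2=(dead,v1)
Op 5: N0 marks N2=suspect -> (suspect,v2)
Op 6: gossip N2<->N0 -> N2.N0=(alive,v0) N2.N1=(suspect,v1) N2.N2=(suspect,v2) | N0.N0=(alive,v0) N0.N1=(suspect,v1) N0.N2=(suspect,v2)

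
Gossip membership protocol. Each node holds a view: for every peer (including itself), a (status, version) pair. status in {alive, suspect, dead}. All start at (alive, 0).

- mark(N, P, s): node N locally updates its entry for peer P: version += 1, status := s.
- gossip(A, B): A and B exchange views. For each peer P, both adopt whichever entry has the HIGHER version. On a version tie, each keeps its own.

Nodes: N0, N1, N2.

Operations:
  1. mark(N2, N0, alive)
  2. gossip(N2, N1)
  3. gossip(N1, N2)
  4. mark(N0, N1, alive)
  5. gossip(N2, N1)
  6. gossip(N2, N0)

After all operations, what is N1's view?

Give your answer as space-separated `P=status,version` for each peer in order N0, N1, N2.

Answer: N0=alive,1 N1=alive,0 N2=alive,0

Derivation:
Op 1: N2 marks N0=alive -> (alive,v1)
Op 2: gossip N2<->N1 -> N2.N0=(alive,v1) N2.N1=(alive,v0) N2.N2=(alive,v0) | N1.N0=(alive,v1) N1.N1=(alive,v0) N1.N2=(alive,v0)
Op 3: gossip N1<->N2 -> N1.N0=(alive,v1) N1.N1=(alive,v0) N1.N2=(alive,v0) | N2.N0=(alive,v1) N2.N1=(alive,v0) N2.N2=(alive,v0)
Op 4: N0 marks N1=alive -> (alive,v1)
Op 5: gossip N2<->N1 -> N2.N0=(alive,v1) N2.N1=(alive,v0) N2.N2=(alive,v0) | N1.N0=(alive,v1) N1.N1=(alive,v0) N1.N2=(alive,v0)
Op 6: gossip N2<->N0 -> N2.N0=(alive,v1) N2.N1=(alive,v1) N2.N2=(alive,v0) | N0.N0=(alive,v1) N0.N1=(alive,v1) N0.N2=(alive,v0)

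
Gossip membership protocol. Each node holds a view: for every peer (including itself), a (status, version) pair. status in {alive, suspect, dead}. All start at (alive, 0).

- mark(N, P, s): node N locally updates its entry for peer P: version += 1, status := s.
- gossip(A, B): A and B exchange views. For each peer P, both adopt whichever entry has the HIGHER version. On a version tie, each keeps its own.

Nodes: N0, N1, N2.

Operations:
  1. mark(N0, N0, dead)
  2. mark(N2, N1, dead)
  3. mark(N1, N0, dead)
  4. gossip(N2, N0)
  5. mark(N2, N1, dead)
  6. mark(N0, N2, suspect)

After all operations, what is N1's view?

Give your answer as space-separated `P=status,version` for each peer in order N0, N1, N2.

Answer: N0=dead,1 N1=alive,0 N2=alive,0

Derivation:
Op 1: N0 marks N0=dead -> (dead,v1)
Op 2: N2 marks N1=dead -> (dead,v1)
Op 3: N1 marks N0=dead -> (dead,v1)
Op 4: gossip N2<->N0 -> N2.N0=(dead,v1) N2.N1=(dead,v1) N2.N2=(alive,v0) | N0.N0=(dead,v1) N0.N1=(dead,v1) N0.N2=(alive,v0)
Op 5: N2 marks N1=dead -> (dead,v2)
Op 6: N0 marks N2=suspect -> (suspect,v1)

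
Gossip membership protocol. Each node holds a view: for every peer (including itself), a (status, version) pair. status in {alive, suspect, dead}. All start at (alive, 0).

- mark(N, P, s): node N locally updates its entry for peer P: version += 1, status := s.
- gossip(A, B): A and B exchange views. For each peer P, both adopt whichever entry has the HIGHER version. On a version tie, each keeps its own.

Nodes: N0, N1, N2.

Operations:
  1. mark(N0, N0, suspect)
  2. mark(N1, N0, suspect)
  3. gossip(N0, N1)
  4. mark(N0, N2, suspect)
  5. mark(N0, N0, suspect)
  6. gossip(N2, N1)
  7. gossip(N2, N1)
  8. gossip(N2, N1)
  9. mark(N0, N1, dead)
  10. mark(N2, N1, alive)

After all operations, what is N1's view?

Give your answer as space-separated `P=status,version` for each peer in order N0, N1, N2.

Op 1: N0 marks N0=suspect -> (suspect,v1)
Op 2: N1 marks N0=suspect -> (suspect,v1)
Op 3: gossip N0<->N1 -> N0.N0=(suspect,v1) N0.N1=(alive,v0) N0.N2=(alive,v0) | N1.N0=(suspect,v1) N1.N1=(alive,v0) N1.N2=(alive,v0)
Op 4: N0 marks N2=suspect -> (suspect,v1)
Op 5: N0 marks N0=suspect -> (suspect,v2)
Op 6: gossip N2<->N1 -> N2.N0=(suspect,v1) N2.N1=(alive,v0) N2.N2=(alive,v0) | N1.N0=(suspect,v1) N1.N1=(alive,v0) N1.N2=(alive,v0)
Op 7: gossip N2<->N1 -> N2.N0=(suspect,v1) N2.N1=(alive,v0) N2.N2=(alive,v0) | N1.N0=(suspect,v1) N1.N1=(alive,v0) N1.N2=(alive,v0)
Op 8: gossip N2<->N1 -> N2.N0=(suspect,v1) N2.N1=(alive,v0) N2.N2=(alive,v0) | N1.N0=(suspect,v1) N1.N1=(alive,v0) N1.N2=(alive,v0)
Op 9: N0 marks N1=dead -> (dead,v1)
Op 10: N2 marks N1=alive -> (alive,v1)

Answer: N0=suspect,1 N1=alive,0 N2=alive,0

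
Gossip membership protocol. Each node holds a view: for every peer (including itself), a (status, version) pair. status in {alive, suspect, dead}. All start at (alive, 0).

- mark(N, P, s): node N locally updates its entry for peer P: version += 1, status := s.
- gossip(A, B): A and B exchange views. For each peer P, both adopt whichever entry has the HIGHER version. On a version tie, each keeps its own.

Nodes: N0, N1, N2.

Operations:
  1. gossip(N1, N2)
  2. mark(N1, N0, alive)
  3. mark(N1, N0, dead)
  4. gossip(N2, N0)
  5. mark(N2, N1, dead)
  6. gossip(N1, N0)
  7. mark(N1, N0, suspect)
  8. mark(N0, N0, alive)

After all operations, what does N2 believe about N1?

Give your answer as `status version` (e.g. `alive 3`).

Op 1: gossip N1<->N2 -> N1.N0=(alive,v0) N1.N1=(alive,v0) N1.N2=(alive,v0) | N2.N0=(alive,v0) N2.N1=(alive,v0) N2.N2=(alive,v0)
Op 2: N1 marks N0=alive -> (alive,v1)
Op 3: N1 marks N0=dead -> (dead,v2)
Op 4: gossip N2<->N0 -> N2.N0=(alive,v0) N2.N1=(alive,v0) N2.N2=(alive,v0) | N0.N0=(alive,v0) N0.N1=(alive,v0) N0.N2=(alive,v0)
Op 5: N2 marks N1=dead -> (dead,v1)
Op 6: gossip N1<->N0 -> N1.N0=(dead,v2) N1.N1=(alive,v0) N1.N2=(alive,v0) | N0.N0=(dead,v2) N0.N1=(alive,v0) N0.N2=(alive,v0)
Op 7: N1 marks N0=suspect -> (suspect,v3)
Op 8: N0 marks N0=alive -> (alive,v3)

Answer: dead 1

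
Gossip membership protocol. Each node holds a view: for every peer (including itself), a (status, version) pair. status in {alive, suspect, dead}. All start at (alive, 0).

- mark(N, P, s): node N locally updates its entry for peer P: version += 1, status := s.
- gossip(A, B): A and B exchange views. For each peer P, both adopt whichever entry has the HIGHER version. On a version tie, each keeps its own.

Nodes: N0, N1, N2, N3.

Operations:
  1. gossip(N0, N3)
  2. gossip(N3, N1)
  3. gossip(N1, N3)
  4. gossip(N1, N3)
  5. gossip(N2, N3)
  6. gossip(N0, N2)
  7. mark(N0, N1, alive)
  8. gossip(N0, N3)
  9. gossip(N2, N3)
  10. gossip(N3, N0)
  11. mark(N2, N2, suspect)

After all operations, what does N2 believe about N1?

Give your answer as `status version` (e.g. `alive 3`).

Answer: alive 1

Derivation:
Op 1: gossip N0<->N3 -> N0.N0=(alive,v0) N0.N1=(alive,v0) N0.N2=(alive,v0) N0.N3=(alive,v0) | N3.N0=(alive,v0) N3.N1=(alive,v0) N3.N2=(alive,v0) N3.N3=(alive,v0)
Op 2: gossip N3<->N1 -> N3.N0=(alive,v0) N3.N1=(alive,v0) N3.N2=(alive,v0) N3.N3=(alive,v0) | N1.N0=(alive,v0) N1.N1=(alive,v0) N1.N2=(alive,v0) N1.N3=(alive,v0)
Op 3: gossip N1<->N3 -> N1.N0=(alive,v0) N1.N1=(alive,v0) N1.N2=(alive,v0) N1.N3=(alive,v0) | N3.N0=(alive,v0) N3.N1=(alive,v0) N3.N2=(alive,v0) N3.N3=(alive,v0)
Op 4: gossip N1<->N3 -> N1.N0=(alive,v0) N1.N1=(alive,v0) N1.N2=(alive,v0) N1.N3=(alive,v0) | N3.N0=(alive,v0) N3.N1=(alive,v0) N3.N2=(alive,v0) N3.N3=(alive,v0)
Op 5: gossip N2<->N3 -> N2.N0=(alive,v0) N2.N1=(alive,v0) N2.N2=(alive,v0) N2.N3=(alive,v0) | N3.N0=(alive,v0) N3.N1=(alive,v0) N3.N2=(alive,v0) N3.N3=(alive,v0)
Op 6: gossip N0<->N2 -> N0.N0=(alive,v0) N0.N1=(alive,v0) N0.N2=(alive,v0) N0.N3=(alive,v0) | N2.N0=(alive,v0) N2.N1=(alive,v0) N2.N2=(alive,v0) N2.N3=(alive,v0)
Op 7: N0 marks N1=alive -> (alive,v1)
Op 8: gossip N0<->N3 -> N0.N0=(alive,v0) N0.N1=(alive,v1) N0.N2=(alive,v0) N0.N3=(alive,v0) | N3.N0=(alive,v0) N3.N1=(alive,v1) N3.N2=(alive,v0) N3.N3=(alive,v0)
Op 9: gossip N2<->N3 -> N2.N0=(alive,v0) N2.N1=(alive,v1) N2.N2=(alive,v0) N2.N3=(alive,v0) | N3.N0=(alive,v0) N3.N1=(alive,v1) N3.N2=(alive,v0) N3.N3=(alive,v0)
Op 10: gossip N3<->N0 -> N3.N0=(alive,v0) N3.N1=(alive,v1) N3.N2=(alive,v0) N3.N3=(alive,v0) | N0.N0=(alive,v0) N0.N1=(alive,v1) N0.N2=(alive,v0) N0.N3=(alive,v0)
Op 11: N2 marks N2=suspect -> (suspect,v1)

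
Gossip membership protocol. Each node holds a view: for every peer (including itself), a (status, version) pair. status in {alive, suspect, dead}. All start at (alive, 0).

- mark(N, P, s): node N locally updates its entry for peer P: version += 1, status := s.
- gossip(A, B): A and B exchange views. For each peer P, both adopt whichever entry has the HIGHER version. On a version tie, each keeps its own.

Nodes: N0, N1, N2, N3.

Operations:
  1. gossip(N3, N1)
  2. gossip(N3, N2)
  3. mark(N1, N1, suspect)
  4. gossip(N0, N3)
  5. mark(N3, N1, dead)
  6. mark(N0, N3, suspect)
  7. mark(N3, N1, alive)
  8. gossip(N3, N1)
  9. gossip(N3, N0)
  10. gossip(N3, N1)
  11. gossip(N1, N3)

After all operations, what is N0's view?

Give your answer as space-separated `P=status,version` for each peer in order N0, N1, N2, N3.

Op 1: gossip N3<->N1 -> N3.N0=(alive,v0) N3.N1=(alive,v0) N3.N2=(alive,v0) N3.N3=(alive,v0) | N1.N0=(alive,v0) N1.N1=(alive,v0) N1.N2=(alive,v0) N1.N3=(alive,v0)
Op 2: gossip N3<->N2 -> N3.N0=(alive,v0) N3.N1=(alive,v0) N3.N2=(alive,v0) N3.N3=(alive,v0) | N2.N0=(alive,v0) N2.N1=(alive,v0) N2.N2=(alive,v0) N2.N3=(alive,v0)
Op 3: N1 marks N1=suspect -> (suspect,v1)
Op 4: gossip N0<->N3 -> N0.N0=(alive,v0) N0.N1=(alive,v0) N0.N2=(alive,v0) N0.N3=(alive,v0) | N3.N0=(alive,v0) N3.N1=(alive,v0) N3.N2=(alive,v0) N3.N3=(alive,v0)
Op 5: N3 marks N1=dead -> (dead,v1)
Op 6: N0 marks N3=suspect -> (suspect,v1)
Op 7: N3 marks N1=alive -> (alive,v2)
Op 8: gossip N3<->N1 -> N3.N0=(alive,v0) N3.N1=(alive,v2) N3.N2=(alive,v0) N3.N3=(alive,v0) | N1.N0=(alive,v0) N1.N1=(alive,v2) N1.N2=(alive,v0) N1.N3=(alive,v0)
Op 9: gossip N3<->N0 -> N3.N0=(alive,v0) N3.N1=(alive,v2) N3.N2=(alive,v0) N3.N3=(suspect,v1) | N0.N0=(alive,v0) N0.N1=(alive,v2) N0.N2=(alive,v0) N0.N3=(suspect,v1)
Op 10: gossip N3<->N1 -> N3.N0=(alive,v0) N3.N1=(alive,v2) N3.N2=(alive,v0) N3.N3=(suspect,v1) | N1.N0=(alive,v0) N1.N1=(alive,v2) N1.N2=(alive,v0) N1.N3=(suspect,v1)
Op 11: gossip N1<->N3 -> N1.N0=(alive,v0) N1.N1=(alive,v2) N1.N2=(alive,v0) N1.N3=(suspect,v1) | N3.N0=(alive,v0) N3.N1=(alive,v2) N3.N2=(alive,v0) N3.N3=(suspect,v1)

Answer: N0=alive,0 N1=alive,2 N2=alive,0 N3=suspect,1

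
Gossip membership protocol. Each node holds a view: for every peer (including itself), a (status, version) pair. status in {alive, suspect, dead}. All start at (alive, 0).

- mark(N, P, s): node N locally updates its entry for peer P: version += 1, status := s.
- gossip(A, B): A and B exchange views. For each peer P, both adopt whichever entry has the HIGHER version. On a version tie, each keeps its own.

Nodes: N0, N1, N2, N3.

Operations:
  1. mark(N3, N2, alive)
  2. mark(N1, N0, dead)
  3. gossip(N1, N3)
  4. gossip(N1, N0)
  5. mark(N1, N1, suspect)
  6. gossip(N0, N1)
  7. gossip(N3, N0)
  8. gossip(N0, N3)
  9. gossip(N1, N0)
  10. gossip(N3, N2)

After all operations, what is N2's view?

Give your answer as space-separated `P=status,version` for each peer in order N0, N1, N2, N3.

Answer: N0=dead,1 N1=suspect,1 N2=alive,1 N3=alive,0

Derivation:
Op 1: N3 marks N2=alive -> (alive,v1)
Op 2: N1 marks N0=dead -> (dead,v1)
Op 3: gossip N1<->N3 -> N1.N0=(dead,v1) N1.N1=(alive,v0) N1.N2=(alive,v1) N1.N3=(alive,v0) | N3.N0=(dead,v1) N3.N1=(alive,v0) N3.N2=(alive,v1) N3.N3=(alive,v0)
Op 4: gossip N1<->N0 -> N1.N0=(dead,v1) N1.N1=(alive,v0) N1.N2=(alive,v1) N1.N3=(alive,v0) | N0.N0=(dead,v1) N0.N1=(alive,v0) N0.N2=(alive,v1) N0.N3=(alive,v0)
Op 5: N1 marks N1=suspect -> (suspect,v1)
Op 6: gossip N0<->N1 -> N0.N0=(dead,v1) N0.N1=(suspect,v1) N0.N2=(alive,v1) N0.N3=(alive,v0) | N1.N0=(dead,v1) N1.N1=(suspect,v1) N1.N2=(alive,v1) N1.N3=(alive,v0)
Op 7: gossip N3<->N0 -> N3.N0=(dead,v1) N3.N1=(suspect,v1) N3.N2=(alive,v1) N3.N3=(alive,v0) | N0.N0=(dead,v1) N0.N1=(suspect,v1) N0.N2=(alive,v1) N0.N3=(alive,v0)
Op 8: gossip N0<->N3 -> N0.N0=(dead,v1) N0.N1=(suspect,v1) N0.N2=(alive,v1) N0.N3=(alive,v0) | N3.N0=(dead,v1) N3.N1=(suspect,v1) N3.N2=(alive,v1) N3.N3=(alive,v0)
Op 9: gossip N1<->N0 -> N1.N0=(dead,v1) N1.N1=(suspect,v1) N1.N2=(alive,v1) N1.N3=(alive,v0) | N0.N0=(dead,v1) N0.N1=(suspect,v1) N0.N2=(alive,v1) N0.N3=(alive,v0)
Op 10: gossip N3<->N2 -> N3.N0=(dead,v1) N3.N1=(suspect,v1) N3.N2=(alive,v1) N3.N3=(alive,v0) | N2.N0=(dead,v1) N2.N1=(suspect,v1) N2.N2=(alive,v1) N2.N3=(alive,v0)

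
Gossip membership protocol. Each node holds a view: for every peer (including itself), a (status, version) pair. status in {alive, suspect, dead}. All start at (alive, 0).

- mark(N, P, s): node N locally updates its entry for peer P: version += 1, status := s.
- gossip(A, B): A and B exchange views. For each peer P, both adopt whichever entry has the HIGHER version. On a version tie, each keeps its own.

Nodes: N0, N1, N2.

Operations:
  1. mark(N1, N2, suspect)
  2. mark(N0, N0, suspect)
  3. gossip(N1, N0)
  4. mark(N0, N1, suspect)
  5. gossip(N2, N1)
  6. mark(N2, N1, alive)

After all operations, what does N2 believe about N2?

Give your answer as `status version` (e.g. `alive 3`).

Op 1: N1 marks N2=suspect -> (suspect,v1)
Op 2: N0 marks N0=suspect -> (suspect,v1)
Op 3: gossip N1<->N0 -> N1.N0=(suspect,v1) N1.N1=(alive,v0) N1.N2=(suspect,v1) | N0.N0=(suspect,v1) N0.N1=(alive,v0) N0.N2=(suspect,v1)
Op 4: N0 marks N1=suspect -> (suspect,v1)
Op 5: gossip N2<->N1 -> N2.N0=(suspect,v1) N2.N1=(alive,v0) N2.N2=(suspect,v1) | N1.N0=(suspect,v1) N1.N1=(alive,v0) N1.N2=(suspect,v1)
Op 6: N2 marks N1=alive -> (alive,v1)

Answer: suspect 1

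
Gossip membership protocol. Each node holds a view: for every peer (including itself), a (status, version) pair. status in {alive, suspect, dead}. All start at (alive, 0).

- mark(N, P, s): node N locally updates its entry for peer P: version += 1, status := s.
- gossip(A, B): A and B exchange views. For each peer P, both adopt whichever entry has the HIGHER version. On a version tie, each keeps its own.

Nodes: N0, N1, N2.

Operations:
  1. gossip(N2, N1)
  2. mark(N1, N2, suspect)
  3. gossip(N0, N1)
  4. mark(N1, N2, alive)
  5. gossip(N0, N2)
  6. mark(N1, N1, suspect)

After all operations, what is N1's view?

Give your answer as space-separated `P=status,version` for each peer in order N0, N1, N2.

Op 1: gossip N2<->N1 -> N2.N0=(alive,v0) N2.N1=(alive,v0) N2.N2=(alive,v0) | N1.N0=(alive,v0) N1.N1=(alive,v0) N1.N2=(alive,v0)
Op 2: N1 marks N2=suspect -> (suspect,v1)
Op 3: gossip N0<->N1 -> N0.N0=(alive,v0) N0.N1=(alive,v0) N0.N2=(suspect,v1) | N1.N0=(alive,v0) N1.N1=(alive,v0) N1.N2=(suspect,v1)
Op 4: N1 marks N2=alive -> (alive,v2)
Op 5: gossip N0<->N2 -> N0.N0=(alive,v0) N0.N1=(alive,v0) N0.N2=(suspect,v1) | N2.N0=(alive,v0) N2.N1=(alive,v0) N2.N2=(suspect,v1)
Op 6: N1 marks N1=suspect -> (suspect,v1)

Answer: N0=alive,0 N1=suspect,1 N2=alive,2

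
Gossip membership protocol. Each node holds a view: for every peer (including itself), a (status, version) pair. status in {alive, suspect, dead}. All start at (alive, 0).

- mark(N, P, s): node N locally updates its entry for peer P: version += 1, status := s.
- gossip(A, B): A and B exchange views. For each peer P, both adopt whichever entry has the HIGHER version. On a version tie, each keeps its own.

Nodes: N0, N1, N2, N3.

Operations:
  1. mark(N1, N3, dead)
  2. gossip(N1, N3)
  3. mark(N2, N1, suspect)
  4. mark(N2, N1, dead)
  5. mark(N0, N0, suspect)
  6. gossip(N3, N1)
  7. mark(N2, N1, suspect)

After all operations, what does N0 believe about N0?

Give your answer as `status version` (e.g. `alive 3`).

Op 1: N1 marks N3=dead -> (dead,v1)
Op 2: gossip N1<->N3 -> N1.N0=(alive,v0) N1.N1=(alive,v0) N1.N2=(alive,v0) N1.N3=(dead,v1) | N3.N0=(alive,v0) N3.N1=(alive,v0) N3.N2=(alive,v0) N3.N3=(dead,v1)
Op 3: N2 marks N1=suspect -> (suspect,v1)
Op 4: N2 marks N1=dead -> (dead,v2)
Op 5: N0 marks N0=suspect -> (suspect,v1)
Op 6: gossip N3<->N1 -> N3.N0=(alive,v0) N3.N1=(alive,v0) N3.N2=(alive,v0) N3.N3=(dead,v1) | N1.N0=(alive,v0) N1.N1=(alive,v0) N1.N2=(alive,v0) N1.N3=(dead,v1)
Op 7: N2 marks N1=suspect -> (suspect,v3)

Answer: suspect 1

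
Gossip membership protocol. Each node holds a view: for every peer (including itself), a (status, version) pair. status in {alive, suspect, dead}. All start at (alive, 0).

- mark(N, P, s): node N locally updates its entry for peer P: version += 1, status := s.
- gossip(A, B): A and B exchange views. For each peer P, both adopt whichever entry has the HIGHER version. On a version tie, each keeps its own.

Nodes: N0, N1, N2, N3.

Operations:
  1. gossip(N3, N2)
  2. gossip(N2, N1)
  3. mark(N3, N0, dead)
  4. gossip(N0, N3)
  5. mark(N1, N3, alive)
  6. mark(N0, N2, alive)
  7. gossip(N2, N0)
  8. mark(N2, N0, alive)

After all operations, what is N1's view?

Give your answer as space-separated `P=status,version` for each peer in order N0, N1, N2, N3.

Op 1: gossip N3<->N2 -> N3.N0=(alive,v0) N3.N1=(alive,v0) N3.N2=(alive,v0) N3.N3=(alive,v0) | N2.N0=(alive,v0) N2.N1=(alive,v0) N2.N2=(alive,v0) N2.N3=(alive,v0)
Op 2: gossip N2<->N1 -> N2.N0=(alive,v0) N2.N1=(alive,v0) N2.N2=(alive,v0) N2.N3=(alive,v0) | N1.N0=(alive,v0) N1.N1=(alive,v0) N1.N2=(alive,v0) N1.N3=(alive,v0)
Op 3: N3 marks N0=dead -> (dead,v1)
Op 4: gossip N0<->N3 -> N0.N0=(dead,v1) N0.N1=(alive,v0) N0.N2=(alive,v0) N0.N3=(alive,v0) | N3.N0=(dead,v1) N3.N1=(alive,v0) N3.N2=(alive,v0) N3.N3=(alive,v0)
Op 5: N1 marks N3=alive -> (alive,v1)
Op 6: N0 marks N2=alive -> (alive,v1)
Op 7: gossip N2<->N0 -> N2.N0=(dead,v1) N2.N1=(alive,v0) N2.N2=(alive,v1) N2.N3=(alive,v0) | N0.N0=(dead,v1) N0.N1=(alive,v0) N0.N2=(alive,v1) N0.N3=(alive,v0)
Op 8: N2 marks N0=alive -> (alive,v2)

Answer: N0=alive,0 N1=alive,0 N2=alive,0 N3=alive,1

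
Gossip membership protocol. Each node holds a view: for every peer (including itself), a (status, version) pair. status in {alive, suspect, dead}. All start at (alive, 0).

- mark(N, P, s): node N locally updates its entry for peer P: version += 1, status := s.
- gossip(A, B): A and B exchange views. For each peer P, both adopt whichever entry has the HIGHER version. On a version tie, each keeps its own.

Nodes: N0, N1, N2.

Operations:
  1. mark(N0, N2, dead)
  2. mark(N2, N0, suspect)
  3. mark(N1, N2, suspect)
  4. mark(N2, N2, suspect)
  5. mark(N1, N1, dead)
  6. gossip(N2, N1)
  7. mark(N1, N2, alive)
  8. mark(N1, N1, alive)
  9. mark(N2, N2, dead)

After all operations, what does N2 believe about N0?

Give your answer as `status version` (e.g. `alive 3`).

Op 1: N0 marks N2=dead -> (dead,v1)
Op 2: N2 marks N0=suspect -> (suspect,v1)
Op 3: N1 marks N2=suspect -> (suspect,v1)
Op 4: N2 marks N2=suspect -> (suspect,v1)
Op 5: N1 marks N1=dead -> (dead,v1)
Op 6: gossip N2<->N1 -> N2.N0=(suspect,v1) N2.N1=(dead,v1) N2.N2=(suspect,v1) | N1.N0=(suspect,v1) N1.N1=(dead,v1) N1.N2=(suspect,v1)
Op 7: N1 marks N2=alive -> (alive,v2)
Op 8: N1 marks N1=alive -> (alive,v2)
Op 9: N2 marks N2=dead -> (dead,v2)

Answer: suspect 1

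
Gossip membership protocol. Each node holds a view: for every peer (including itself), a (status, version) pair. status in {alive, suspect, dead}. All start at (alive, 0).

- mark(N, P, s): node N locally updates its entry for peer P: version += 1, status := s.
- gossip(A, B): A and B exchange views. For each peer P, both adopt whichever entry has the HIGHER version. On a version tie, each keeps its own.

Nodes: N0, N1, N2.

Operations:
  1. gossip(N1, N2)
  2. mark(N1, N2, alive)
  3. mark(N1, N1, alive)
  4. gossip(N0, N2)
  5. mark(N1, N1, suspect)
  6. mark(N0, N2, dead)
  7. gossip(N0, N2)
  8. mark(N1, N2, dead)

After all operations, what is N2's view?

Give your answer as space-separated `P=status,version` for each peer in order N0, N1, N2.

Op 1: gossip N1<->N2 -> N1.N0=(alive,v0) N1.N1=(alive,v0) N1.N2=(alive,v0) | N2.N0=(alive,v0) N2.N1=(alive,v0) N2.N2=(alive,v0)
Op 2: N1 marks N2=alive -> (alive,v1)
Op 3: N1 marks N1=alive -> (alive,v1)
Op 4: gossip N0<->N2 -> N0.N0=(alive,v0) N0.N1=(alive,v0) N0.N2=(alive,v0) | N2.N0=(alive,v0) N2.N1=(alive,v0) N2.N2=(alive,v0)
Op 5: N1 marks N1=suspect -> (suspect,v2)
Op 6: N0 marks N2=dead -> (dead,v1)
Op 7: gossip N0<->N2 -> N0.N0=(alive,v0) N0.N1=(alive,v0) N0.N2=(dead,v1) | N2.N0=(alive,v0) N2.N1=(alive,v0) N2.N2=(dead,v1)
Op 8: N1 marks N2=dead -> (dead,v2)

Answer: N0=alive,0 N1=alive,0 N2=dead,1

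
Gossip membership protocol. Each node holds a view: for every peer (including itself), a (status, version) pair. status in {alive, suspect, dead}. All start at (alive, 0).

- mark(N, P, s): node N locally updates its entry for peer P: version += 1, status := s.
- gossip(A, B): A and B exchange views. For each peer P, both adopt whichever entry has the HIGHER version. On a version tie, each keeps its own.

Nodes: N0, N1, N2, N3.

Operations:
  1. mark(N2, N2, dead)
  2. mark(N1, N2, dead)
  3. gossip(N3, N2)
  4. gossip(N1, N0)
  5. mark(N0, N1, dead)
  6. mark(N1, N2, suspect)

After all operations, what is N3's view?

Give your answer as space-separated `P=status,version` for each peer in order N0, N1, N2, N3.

Answer: N0=alive,0 N1=alive,0 N2=dead,1 N3=alive,0

Derivation:
Op 1: N2 marks N2=dead -> (dead,v1)
Op 2: N1 marks N2=dead -> (dead,v1)
Op 3: gossip N3<->N2 -> N3.N0=(alive,v0) N3.N1=(alive,v0) N3.N2=(dead,v1) N3.N3=(alive,v0) | N2.N0=(alive,v0) N2.N1=(alive,v0) N2.N2=(dead,v1) N2.N3=(alive,v0)
Op 4: gossip N1<->N0 -> N1.N0=(alive,v0) N1.N1=(alive,v0) N1.N2=(dead,v1) N1.N3=(alive,v0) | N0.N0=(alive,v0) N0.N1=(alive,v0) N0.N2=(dead,v1) N0.N3=(alive,v0)
Op 5: N0 marks N1=dead -> (dead,v1)
Op 6: N1 marks N2=suspect -> (suspect,v2)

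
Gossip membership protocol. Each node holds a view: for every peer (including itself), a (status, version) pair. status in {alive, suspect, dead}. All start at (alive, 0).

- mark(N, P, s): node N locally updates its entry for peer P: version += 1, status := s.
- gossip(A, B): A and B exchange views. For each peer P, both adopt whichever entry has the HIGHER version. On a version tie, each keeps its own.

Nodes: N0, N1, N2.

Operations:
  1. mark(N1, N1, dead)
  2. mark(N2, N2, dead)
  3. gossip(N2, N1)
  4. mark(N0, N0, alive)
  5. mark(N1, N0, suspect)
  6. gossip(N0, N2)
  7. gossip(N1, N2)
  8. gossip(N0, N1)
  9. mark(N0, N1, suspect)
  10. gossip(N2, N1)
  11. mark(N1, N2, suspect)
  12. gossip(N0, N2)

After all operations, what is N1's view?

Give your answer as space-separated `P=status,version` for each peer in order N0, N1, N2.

Answer: N0=suspect,1 N1=dead,1 N2=suspect,2

Derivation:
Op 1: N1 marks N1=dead -> (dead,v1)
Op 2: N2 marks N2=dead -> (dead,v1)
Op 3: gossip N2<->N1 -> N2.N0=(alive,v0) N2.N1=(dead,v1) N2.N2=(dead,v1) | N1.N0=(alive,v0) N1.N1=(dead,v1) N1.N2=(dead,v1)
Op 4: N0 marks N0=alive -> (alive,v1)
Op 5: N1 marks N0=suspect -> (suspect,v1)
Op 6: gossip N0<->N2 -> N0.N0=(alive,v1) N0.N1=(dead,v1) N0.N2=(dead,v1) | N2.N0=(alive,v1) N2.N1=(dead,v1) N2.N2=(dead,v1)
Op 7: gossip N1<->N2 -> N1.N0=(suspect,v1) N1.N1=(dead,v1) N1.N2=(dead,v1) | N2.N0=(alive,v1) N2.N1=(dead,v1) N2.N2=(dead,v1)
Op 8: gossip N0<->N1 -> N0.N0=(alive,v1) N0.N1=(dead,v1) N0.N2=(dead,v1) | N1.N0=(suspect,v1) N1.N1=(dead,v1) N1.N2=(dead,v1)
Op 9: N0 marks N1=suspect -> (suspect,v2)
Op 10: gossip N2<->N1 -> N2.N0=(alive,v1) N2.N1=(dead,v1) N2.N2=(dead,v1) | N1.N0=(suspect,v1) N1.N1=(dead,v1) N1.N2=(dead,v1)
Op 11: N1 marks N2=suspect -> (suspect,v2)
Op 12: gossip N0<->N2 -> N0.N0=(alive,v1) N0.N1=(suspect,v2) N0.N2=(dead,v1) | N2.N0=(alive,v1) N2.N1=(suspect,v2) N2.N2=(dead,v1)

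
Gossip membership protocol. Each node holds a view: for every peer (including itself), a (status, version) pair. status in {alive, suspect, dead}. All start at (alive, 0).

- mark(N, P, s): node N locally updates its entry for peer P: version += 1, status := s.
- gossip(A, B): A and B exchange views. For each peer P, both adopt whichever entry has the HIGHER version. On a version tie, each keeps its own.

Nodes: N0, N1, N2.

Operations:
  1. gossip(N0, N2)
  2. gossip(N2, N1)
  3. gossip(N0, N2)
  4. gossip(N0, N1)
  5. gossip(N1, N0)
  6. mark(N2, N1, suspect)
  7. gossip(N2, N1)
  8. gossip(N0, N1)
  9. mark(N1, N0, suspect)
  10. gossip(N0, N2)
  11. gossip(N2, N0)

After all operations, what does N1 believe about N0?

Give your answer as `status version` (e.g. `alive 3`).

Op 1: gossip N0<->N2 -> N0.N0=(alive,v0) N0.N1=(alive,v0) N0.N2=(alive,v0) | N2.N0=(alive,v0) N2.N1=(alive,v0) N2.N2=(alive,v0)
Op 2: gossip N2<->N1 -> N2.N0=(alive,v0) N2.N1=(alive,v0) N2.N2=(alive,v0) | N1.N0=(alive,v0) N1.N1=(alive,v0) N1.N2=(alive,v0)
Op 3: gossip N0<->N2 -> N0.N0=(alive,v0) N0.N1=(alive,v0) N0.N2=(alive,v0) | N2.N0=(alive,v0) N2.N1=(alive,v0) N2.N2=(alive,v0)
Op 4: gossip N0<->N1 -> N0.N0=(alive,v0) N0.N1=(alive,v0) N0.N2=(alive,v0) | N1.N0=(alive,v0) N1.N1=(alive,v0) N1.N2=(alive,v0)
Op 5: gossip N1<->N0 -> N1.N0=(alive,v0) N1.N1=(alive,v0) N1.N2=(alive,v0) | N0.N0=(alive,v0) N0.N1=(alive,v0) N0.N2=(alive,v0)
Op 6: N2 marks N1=suspect -> (suspect,v1)
Op 7: gossip N2<->N1 -> N2.N0=(alive,v0) N2.N1=(suspect,v1) N2.N2=(alive,v0) | N1.N0=(alive,v0) N1.N1=(suspect,v1) N1.N2=(alive,v0)
Op 8: gossip N0<->N1 -> N0.N0=(alive,v0) N0.N1=(suspect,v1) N0.N2=(alive,v0) | N1.N0=(alive,v0) N1.N1=(suspect,v1) N1.N2=(alive,v0)
Op 9: N1 marks N0=suspect -> (suspect,v1)
Op 10: gossip N0<->N2 -> N0.N0=(alive,v0) N0.N1=(suspect,v1) N0.N2=(alive,v0) | N2.N0=(alive,v0) N2.N1=(suspect,v1) N2.N2=(alive,v0)
Op 11: gossip N2<->N0 -> N2.N0=(alive,v0) N2.N1=(suspect,v1) N2.N2=(alive,v0) | N0.N0=(alive,v0) N0.N1=(suspect,v1) N0.N2=(alive,v0)

Answer: suspect 1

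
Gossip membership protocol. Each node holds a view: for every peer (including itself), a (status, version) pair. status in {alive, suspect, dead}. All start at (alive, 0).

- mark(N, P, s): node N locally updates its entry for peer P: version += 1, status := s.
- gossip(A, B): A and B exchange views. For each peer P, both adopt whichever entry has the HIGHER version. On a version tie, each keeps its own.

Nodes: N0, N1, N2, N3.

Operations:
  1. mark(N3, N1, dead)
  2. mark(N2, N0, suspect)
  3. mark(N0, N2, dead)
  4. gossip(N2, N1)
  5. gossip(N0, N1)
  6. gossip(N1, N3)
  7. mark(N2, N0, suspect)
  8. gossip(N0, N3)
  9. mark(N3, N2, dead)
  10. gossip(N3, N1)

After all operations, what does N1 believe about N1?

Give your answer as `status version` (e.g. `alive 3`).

Op 1: N3 marks N1=dead -> (dead,v1)
Op 2: N2 marks N0=suspect -> (suspect,v1)
Op 3: N0 marks N2=dead -> (dead,v1)
Op 4: gossip N2<->N1 -> N2.N0=(suspect,v1) N2.N1=(alive,v0) N2.N2=(alive,v0) N2.N3=(alive,v0) | N1.N0=(suspect,v1) N1.N1=(alive,v0) N1.N2=(alive,v0) N1.N3=(alive,v0)
Op 5: gossip N0<->N1 -> N0.N0=(suspect,v1) N0.N1=(alive,v0) N0.N2=(dead,v1) N0.N3=(alive,v0) | N1.N0=(suspect,v1) N1.N1=(alive,v0) N1.N2=(dead,v1) N1.N3=(alive,v0)
Op 6: gossip N1<->N3 -> N1.N0=(suspect,v1) N1.N1=(dead,v1) N1.N2=(dead,v1) N1.N3=(alive,v0) | N3.N0=(suspect,v1) N3.N1=(dead,v1) N3.N2=(dead,v1) N3.N3=(alive,v0)
Op 7: N2 marks N0=suspect -> (suspect,v2)
Op 8: gossip N0<->N3 -> N0.N0=(suspect,v1) N0.N1=(dead,v1) N0.N2=(dead,v1) N0.N3=(alive,v0) | N3.N0=(suspect,v1) N3.N1=(dead,v1) N3.N2=(dead,v1) N3.N3=(alive,v0)
Op 9: N3 marks N2=dead -> (dead,v2)
Op 10: gossip N3<->N1 -> N3.N0=(suspect,v1) N3.N1=(dead,v1) N3.N2=(dead,v2) N3.N3=(alive,v0) | N1.N0=(suspect,v1) N1.N1=(dead,v1) N1.N2=(dead,v2) N1.N3=(alive,v0)

Answer: dead 1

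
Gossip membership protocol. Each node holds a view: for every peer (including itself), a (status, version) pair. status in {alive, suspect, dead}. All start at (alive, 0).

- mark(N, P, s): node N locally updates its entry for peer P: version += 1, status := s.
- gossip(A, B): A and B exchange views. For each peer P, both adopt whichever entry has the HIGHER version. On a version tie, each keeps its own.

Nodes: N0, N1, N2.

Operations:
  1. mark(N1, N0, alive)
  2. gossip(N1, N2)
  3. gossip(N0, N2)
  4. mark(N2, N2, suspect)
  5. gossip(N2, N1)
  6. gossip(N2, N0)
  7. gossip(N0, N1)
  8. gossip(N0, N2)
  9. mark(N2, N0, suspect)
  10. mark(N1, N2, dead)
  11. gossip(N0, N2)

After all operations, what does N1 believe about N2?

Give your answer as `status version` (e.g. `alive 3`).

Answer: dead 2

Derivation:
Op 1: N1 marks N0=alive -> (alive,v1)
Op 2: gossip N1<->N2 -> N1.N0=(alive,v1) N1.N1=(alive,v0) N1.N2=(alive,v0) | N2.N0=(alive,v1) N2.N1=(alive,v0) N2.N2=(alive,v0)
Op 3: gossip N0<->N2 -> N0.N0=(alive,v1) N0.N1=(alive,v0) N0.N2=(alive,v0) | N2.N0=(alive,v1) N2.N1=(alive,v0) N2.N2=(alive,v0)
Op 4: N2 marks N2=suspect -> (suspect,v1)
Op 5: gossip N2<->N1 -> N2.N0=(alive,v1) N2.N1=(alive,v0) N2.N2=(suspect,v1) | N1.N0=(alive,v1) N1.N1=(alive,v0) N1.N2=(suspect,v1)
Op 6: gossip N2<->N0 -> N2.N0=(alive,v1) N2.N1=(alive,v0) N2.N2=(suspect,v1) | N0.N0=(alive,v1) N0.N1=(alive,v0) N0.N2=(suspect,v1)
Op 7: gossip N0<->N1 -> N0.N0=(alive,v1) N0.N1=(alive,v0) N0.N2=(suspect,v1) | N1.N0=(alive,v1) N1.N1=(alive,v0) N1.N2=(suspect,v1)
Op 8: gossip N0<->N2 -> N0.N0=(alive,v1) N0.N1=(alive,v0) N0.N2=(suspect,v1) | N2.N0=(alive,v1) N2.N1=(alive,v0) N2.N2=(suspect,v1)
Op 9: N2 marks N0=suspect -> (suspect,v2)
Op 10: N1 marks N2=dead -> (dead,v2)
Op 11: gossip N0<->N2 -> N0.N0=(suspect,v2) N0.N1=(alive,v0) N0.N2=(suspect,v1) | N2.N0=(suspect,v2) N2.N1=(alive,v0) N2.N2=(suspect,v1)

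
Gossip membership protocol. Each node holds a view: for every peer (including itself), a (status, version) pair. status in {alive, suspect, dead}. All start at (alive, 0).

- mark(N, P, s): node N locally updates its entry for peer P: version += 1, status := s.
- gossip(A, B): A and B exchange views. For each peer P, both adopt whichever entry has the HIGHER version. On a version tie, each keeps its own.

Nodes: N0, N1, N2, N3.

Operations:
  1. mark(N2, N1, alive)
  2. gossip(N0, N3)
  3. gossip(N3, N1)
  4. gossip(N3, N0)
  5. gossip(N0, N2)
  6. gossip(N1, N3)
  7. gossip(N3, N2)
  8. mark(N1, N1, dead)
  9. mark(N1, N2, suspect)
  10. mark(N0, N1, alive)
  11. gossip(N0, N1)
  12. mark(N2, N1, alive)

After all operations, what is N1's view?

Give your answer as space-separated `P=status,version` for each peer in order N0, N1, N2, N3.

Op 1: N2 marks N1=alive -> (alive,v1)
Op 2: gossip N0<->N3 -> N0.N0=(alive,v0) N0.N1=(alive,v0) N0.N2=(alive,v0) N0.N3=(alive,v0) | N3.N0=(alive,v0) N3.N1=(alive,v0) N3.N2=(alive,v0) N3.N3=(alive,v0)
Op 3: gossip N3<->N1 -> N3.N0=(alive,v0) N3.N1=(alive,v0) N3.N2=(alive,v0) N3.N3=(alive,v0) | N1.N0=(alive,v0) N1.N1=(alive,v0) N1.N2=(alive,v0) N1.N3=(alive,v0)
Op 4: gossip N3<->N0 -> N3.N0=(alive,v0) N3.N1=(alive,v0) N3.N2=(alive,v0) N3.N3=(alive,v0) | N0.N0=(alive,v0) N0.N1=(alive,v0) N0.N2=(alive,v0) N0.N3=(alive,v0)
Op 5: gossip N0<->N2 -> N0.N0=(alive,v0) N0.N1=(alive,v1) N0.N2=(alive,v0) N0.N3=(alive,v0) | N2.N0=(alive,v0) N2.N1=(alive,v1) N2.N2=(alive,v0) N2.N3=(alive,v0)
Op 6: gossip N1<->N3 -> N1.N0=(alive,v0) N1.N1=(alive,v0) N1.N2=(alive,v0) N1.N3=(alive,v0) | N3.N0=(alive,v0) N3.N1=(alive,v0) N3.N2=(alive,v0) N3.N3=(alive,v0)
Op 7: gossip N3<->N2 -> N3.N0=(alive,v0) N3.N1=(alive,v1) N3.N2=(alive,v0) N3.N3=(alive,v0) | N2.N0=(alive,v0) N2.N1=(alive,v1) N2.N2=(alive,v0) N2.N3=(alive,v0)
Op 8: N1 marks N1=dead -> (dead,v1)
Op 9: N1 marks N2=suspect -> (suspect,v1)
Op 10: N0 marks N1=alive -> (alive,v2)
Op 11: gossip N0<->N1 -> N0.N0=(alive,v0) N0.N1=(alive,v2) N0.N2=(suspect,v1) N0.N3=(alive,v0) | N1.N0=(alive,v0) N1.N1=(alive,v2) N1.N2=(suspect,v1) N1.N3=(alive,v0)
Op 12: N2 marks N1=alive -> (alive,v2)

Answer: N0=alive,0 N1=alive,2 N2=suspect,1 N3=alive,0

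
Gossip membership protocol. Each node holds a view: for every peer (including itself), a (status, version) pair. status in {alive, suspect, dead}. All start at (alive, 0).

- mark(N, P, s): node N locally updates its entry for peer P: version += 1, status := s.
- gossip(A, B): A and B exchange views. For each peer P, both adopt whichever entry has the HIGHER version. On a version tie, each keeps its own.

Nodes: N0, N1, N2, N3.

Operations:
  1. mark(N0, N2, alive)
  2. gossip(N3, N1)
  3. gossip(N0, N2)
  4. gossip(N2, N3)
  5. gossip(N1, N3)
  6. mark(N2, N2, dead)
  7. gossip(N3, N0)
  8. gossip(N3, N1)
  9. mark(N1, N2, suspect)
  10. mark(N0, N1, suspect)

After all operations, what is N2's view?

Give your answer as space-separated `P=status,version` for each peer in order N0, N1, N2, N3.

Op 1: N0 marks N2=alive -> (alive,v1)
Op 2: gossip N3<->N1 -> N3.N0=(alive,v0) N3.N1=(alive,v0) N3.N2=(alive,v0) N3.N3=(alive,v0) | N1.N0=(alive,v0) N1.N1=(alive,v0) N1.N2=(alive,v0) N1.N3=(alive,v0)
Op 3: gossip N0<->N2 -> N0.N0=(alive,v0) N0.N1=(alive,v0) N0.N2=(alive,v1) N0.N3=(alive,v0) | N2.N0=(alive,v0) N2.N1=(alive,v0) N2.N2=(alive,v1) N2.N3=(alive,v0)
Op 4: gossip N2<->N3 -> N2.N0=(alive,v0) N2.N1=(alive,v0) N2.N2=(alive,v1) N2.N3=(alive,v0) | N3.N0=(alive,v0) N3.N1=(alive,v0) N3.N2=(alive,v1) N3.N3=(alive,v0)
Op 5: gossip N1<->N3 -> N1.N0=(alive,v0) N1.N1=(alive,v0) N1.N2=(alive,v1) N1.N3=(alive,v0) | N3.N0=(alive,v0) N3.N1=(alive,v0) N3.N2=(alive,v1) N3.N3=(alive,v0)
Op 6: N2 marks N2=dead -> (dead,v2)
Op 7: gossip N3<->N0 -> N3.N0=(alive,v0) N3.N1=(alive,v0) N3.N2=(alive,v1) N3.N3=(alive,v0) | N0.N0=(alive,v0) N0.N1=(alive,v0) N0.N2=(alive,v1) N0.N3=(alive,v0)
Op 8: gossip N3<->N1 -> N3.N0=(alive,v0) N3.N1=(alive,v0) N3.N2=(alive,v1) N3.N3=(alive,v0) | N1.N0=(alive,v0) N1.N1=(alive,v0) N1.N2=(alive,v1) N1.N3=(alive,v0)
Op 9: N1 marks N2=suspect -> (suspect,v2)
Op 10: N0 marks N1=suspect -> (suspect,v1)

Answer: N0=alive,0 N1=alive,0 N2=dead,2 N3=alive,0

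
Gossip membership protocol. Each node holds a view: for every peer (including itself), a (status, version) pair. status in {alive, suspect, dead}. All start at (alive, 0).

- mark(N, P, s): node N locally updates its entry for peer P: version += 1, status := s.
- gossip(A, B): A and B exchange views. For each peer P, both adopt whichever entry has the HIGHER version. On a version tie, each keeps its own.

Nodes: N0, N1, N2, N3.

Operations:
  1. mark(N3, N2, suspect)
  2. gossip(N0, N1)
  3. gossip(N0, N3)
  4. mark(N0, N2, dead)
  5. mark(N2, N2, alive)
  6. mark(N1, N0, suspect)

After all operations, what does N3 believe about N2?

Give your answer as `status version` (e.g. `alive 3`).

Answer: suspect 1

Derivation:
Op 1: N3 marks N2=suspect -> (suspect,v1)
Op 2: gossip N0<->N1 -> N0.N0=(alive,v0) N0.N1=(alive,v0) N0.N2=(alive,v0) N0.N3=(alive,v0) | N1.N0=(alive,v0) N1.N1=(alive,v0) N1.N2=(alive,v0) N1.N3=(alive,v0)
Op 3: gossip N0<->N3 -> N0.N0=(alive,v0) N0.N1=(alive,v0) N0.N2=(suspect,v1) N0.N3=(alive,v0) | N3.N0=(alive,v0) N3.N1=(alive,v0) N3.N2=(suspect,v1) N3.N3=(alive,v0)
Op 4: N0 marks N2=dead -> (dead,v2)
Op 5: N2 marks N2=alive -> (alive,v1)
Op 6: N1 marks N0=suspect -> (suspect,v1)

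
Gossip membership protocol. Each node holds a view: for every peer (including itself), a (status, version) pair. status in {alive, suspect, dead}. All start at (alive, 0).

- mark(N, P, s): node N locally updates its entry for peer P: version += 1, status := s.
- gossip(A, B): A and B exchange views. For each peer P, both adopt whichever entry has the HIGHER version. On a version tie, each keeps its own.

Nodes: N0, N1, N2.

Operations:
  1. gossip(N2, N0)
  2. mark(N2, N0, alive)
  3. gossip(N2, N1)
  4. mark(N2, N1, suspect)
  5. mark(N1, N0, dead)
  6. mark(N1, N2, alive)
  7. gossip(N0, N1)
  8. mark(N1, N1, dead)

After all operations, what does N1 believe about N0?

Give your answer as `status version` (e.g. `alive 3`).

Op 1: gossip N2<->N0 -> N2.N0=(alive,v0) N2.N1=(alive,v0) N2.N2=(alive,v0) | N0.N0=(alive,v0) N0.N1=(alive,v0) N0.N2=(alive,v0)
Op 2: N2 marks N0=alive -> (alive,v1)
Op 3: gossip N2<->N1 -> N2.N0=(alive,v1) N2.N1=(alive,v0) N2.N2=(alive,v0) | N1.N0=(alive,v1) N1.N1=(alive,v0) N1.N2=(alive,v0)
Op 4: N2 marks N1=suspect -> (suspect,v1)
Op 5: N1 marks N0=dead -> (dead,v2)
Op 6: N1 marks N2=alive -> (alive,v1)
Op 7: gossip N0<->N1 -> N0.N0=(dead,v2) N0.N1=(alive,v0) N0.N2=(alive,v1) | N1.N0=(dead,v2) N1.N1=(alive,v0) N1.N2=(alive,v1)
Op 8: N1 marks N1=dead -> (dead,v1)

Answer: dead 2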